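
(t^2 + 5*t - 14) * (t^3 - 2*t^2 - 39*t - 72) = t^5 + 3*t^4 - 63*t^3 - 239*t^2 + 186*t + 1008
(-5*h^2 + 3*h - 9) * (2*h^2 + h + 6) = -10*h^4 + h^3 - 45*h^2 + 9*h - 54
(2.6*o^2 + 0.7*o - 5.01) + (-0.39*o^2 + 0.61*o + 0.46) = 2.21*o^2 + 1.31*o - 4.55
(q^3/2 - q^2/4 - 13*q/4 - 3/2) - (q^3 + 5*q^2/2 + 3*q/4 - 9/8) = -q^3/2 - 11*q^2/4 - 4*q - 3/8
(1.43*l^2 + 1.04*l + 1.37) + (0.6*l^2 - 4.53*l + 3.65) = 2.03*l^2 - 3.49*l + 5.02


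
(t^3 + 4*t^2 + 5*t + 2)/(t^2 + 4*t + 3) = (t^2 + 3*t + 2)/(t + 3)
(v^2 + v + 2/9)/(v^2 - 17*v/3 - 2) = (v + 2/3)/(v - 6)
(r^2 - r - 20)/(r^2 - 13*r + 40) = (r + 4)/(r - 8)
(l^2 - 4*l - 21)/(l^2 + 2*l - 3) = (l - 7)/(l - 1)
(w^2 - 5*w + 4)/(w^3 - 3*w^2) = (w^2 - 5*w + 4)/(w^2*(w - 3))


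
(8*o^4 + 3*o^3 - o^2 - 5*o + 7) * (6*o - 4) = 48*o^5 - 14*o^4 - 18*o^3 - 26*o^2 + 62*o - 28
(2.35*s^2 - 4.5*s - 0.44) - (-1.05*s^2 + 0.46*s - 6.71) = 3.4*s^2 - 4.96*s + 6.27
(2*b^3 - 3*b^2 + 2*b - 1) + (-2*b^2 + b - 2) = 2*b^3 - 5*b^2 + 3*b - 3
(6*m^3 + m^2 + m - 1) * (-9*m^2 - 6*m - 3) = -54*m^5 - 45*m^4 - 33*m^3 + 3*m + 3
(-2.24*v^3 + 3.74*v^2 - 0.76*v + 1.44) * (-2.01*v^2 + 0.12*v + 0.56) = 4.5024*v^5 - 7.7862*v^4 + 0.722*v^3 - 0.8912*v^2 - 0.2528*v + 0.8064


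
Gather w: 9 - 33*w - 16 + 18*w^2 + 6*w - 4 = 18*w^2 - 27*w - 11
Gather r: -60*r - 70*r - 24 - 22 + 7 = -130*r - 39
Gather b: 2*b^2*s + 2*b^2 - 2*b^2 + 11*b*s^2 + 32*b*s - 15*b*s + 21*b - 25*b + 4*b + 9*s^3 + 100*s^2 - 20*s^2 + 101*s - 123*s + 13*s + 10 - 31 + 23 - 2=2*b^2*s + b*(11*s^2 + 17*s) + 9*s^3 + 80*s^2 - 9*s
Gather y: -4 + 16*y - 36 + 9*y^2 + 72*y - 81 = 9*y^2 + 88*y - 121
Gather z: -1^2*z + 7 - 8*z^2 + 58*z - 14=-8*z^2 + 57*z - 7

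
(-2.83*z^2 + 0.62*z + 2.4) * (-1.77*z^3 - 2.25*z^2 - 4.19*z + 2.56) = 5.0091*z^5 + 5.2701*z^4 + 6.2147*z^3 - 15.2426*z^2 - 8.4688*z + 6.144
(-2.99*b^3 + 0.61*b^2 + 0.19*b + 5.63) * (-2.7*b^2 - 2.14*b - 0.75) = 8.073*b^5 + 4.7516*b^4 + 0.4241*b^3 - 16.0651*b^2 - 12.1907*b - 4.2225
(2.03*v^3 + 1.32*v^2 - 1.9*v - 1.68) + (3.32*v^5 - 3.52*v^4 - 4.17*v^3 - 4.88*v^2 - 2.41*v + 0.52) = 3.32*v^5 - 3.52*v^4 - 2.14*v^3 - 3.56*v^2 - 4.31*v - 1.16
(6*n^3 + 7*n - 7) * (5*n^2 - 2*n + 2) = 30*n^5 - 12*n^4 + 47*n^3 - 49*n^2 + 28*n - 14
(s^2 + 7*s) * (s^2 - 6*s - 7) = s^4 + s^3 - 49*s^2 - 49*s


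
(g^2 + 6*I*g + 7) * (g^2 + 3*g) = g^4 + 3*g^3 + 6*I*g^3 + 7*g^2 + 18*I*g^2 + 21*g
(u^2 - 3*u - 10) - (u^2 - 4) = -3*u - 6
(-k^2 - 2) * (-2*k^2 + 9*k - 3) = 2*k^4 - 9*k^3 + 7*k^2 - 18*k + 6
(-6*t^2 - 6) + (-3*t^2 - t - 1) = -9*t^2 - t - 7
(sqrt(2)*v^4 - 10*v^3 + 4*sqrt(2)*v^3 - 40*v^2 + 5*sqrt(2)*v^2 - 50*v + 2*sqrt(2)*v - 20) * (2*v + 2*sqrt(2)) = 2*sqrt(2)*v^5 - 16*v^4 + 8*sqrt(2)*v^4 - 64*v^3 - 10*sqrt(2)*v^3 - 76*sqrt(2)*v^2 - 80*v^2 - 100*sqrt(2)*v - 32*v - 40*sqrt(2)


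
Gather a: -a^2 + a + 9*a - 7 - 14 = -a^2 + 10*a - 21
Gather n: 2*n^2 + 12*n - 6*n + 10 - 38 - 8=2*n^2 + 6*n - 36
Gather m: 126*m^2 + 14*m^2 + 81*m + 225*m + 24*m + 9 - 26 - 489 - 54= 140*m^2 + 330*m - 560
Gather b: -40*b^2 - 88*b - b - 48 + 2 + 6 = -40*b^2 - 89*b - 40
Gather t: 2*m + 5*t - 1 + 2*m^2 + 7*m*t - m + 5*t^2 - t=2*m^2 + m + 5*t^2 + t*(7*m + 4) - 1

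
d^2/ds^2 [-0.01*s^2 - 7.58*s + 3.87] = -0.0200000000000000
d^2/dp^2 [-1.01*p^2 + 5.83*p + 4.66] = -2.02000000000000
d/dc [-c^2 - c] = -2*c - 1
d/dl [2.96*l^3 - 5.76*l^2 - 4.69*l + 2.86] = 8.88*l^2 - 11.52*l - 4.69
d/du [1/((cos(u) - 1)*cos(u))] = (-sin(u)/cos(u)^2 + 2*tan(u))/(cos(u) - 1)^2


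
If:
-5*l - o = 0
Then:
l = -o/5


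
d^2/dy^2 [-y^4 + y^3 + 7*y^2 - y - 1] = -12*y^2 + 6*y + 14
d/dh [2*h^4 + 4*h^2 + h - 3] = 8*h^3 + 8*h + 1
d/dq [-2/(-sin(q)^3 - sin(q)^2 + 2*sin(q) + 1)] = 2*(-3*sin(q)^2 - 2*sin(q) + 2)*cos(q)/(sin(q)^3 + sin(q)^2 - 2*sin(q) - 1)^2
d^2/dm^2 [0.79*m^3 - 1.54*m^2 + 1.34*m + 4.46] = 4.74*m - 3.08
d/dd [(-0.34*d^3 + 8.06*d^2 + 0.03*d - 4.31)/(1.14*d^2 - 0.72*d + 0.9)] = (-0.3876*d^4 + 0.489599999999999*d^3 - 6.7554*d^2 + 24.3348*d - 3.0762)/(1.2996*d^4 - 1.6416*d^3 + 2.5704*d^2 - 1.296*d + 0.81)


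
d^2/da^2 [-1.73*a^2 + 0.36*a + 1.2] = -3.46000000000000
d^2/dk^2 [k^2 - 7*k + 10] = 2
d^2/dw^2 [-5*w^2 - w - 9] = -10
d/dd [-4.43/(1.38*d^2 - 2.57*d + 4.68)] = (12.2268*d - 11.3851)/(1.38*d^2 - 2.57*d + 4.68)^2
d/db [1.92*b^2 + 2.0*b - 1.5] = 3.84*b + 2.0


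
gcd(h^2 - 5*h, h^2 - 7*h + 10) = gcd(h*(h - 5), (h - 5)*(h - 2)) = h - 5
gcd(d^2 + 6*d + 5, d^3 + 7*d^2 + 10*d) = d + 5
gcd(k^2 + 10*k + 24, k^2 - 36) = k + 6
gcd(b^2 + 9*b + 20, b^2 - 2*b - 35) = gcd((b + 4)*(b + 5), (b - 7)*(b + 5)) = b + 5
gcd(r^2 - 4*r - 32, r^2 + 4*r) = r + 4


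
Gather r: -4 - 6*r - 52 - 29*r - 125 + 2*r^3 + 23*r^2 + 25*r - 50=2*r^3 + 23*r^2 - 10*r - 231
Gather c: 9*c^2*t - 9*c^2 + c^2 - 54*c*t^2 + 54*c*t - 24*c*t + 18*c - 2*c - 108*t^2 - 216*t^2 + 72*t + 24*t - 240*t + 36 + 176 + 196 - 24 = c^2*(9*t - 8) + c*(-54*t^2 + 30*t + 16) - 324*t^2 - 144*t + 384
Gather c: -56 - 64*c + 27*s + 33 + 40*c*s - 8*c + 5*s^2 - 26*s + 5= c*(40*s - 72) + 5*s^2 + s - 18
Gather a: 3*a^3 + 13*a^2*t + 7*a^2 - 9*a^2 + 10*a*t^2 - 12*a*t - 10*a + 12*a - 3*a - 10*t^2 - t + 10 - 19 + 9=3*a^3 + a^2*(13*t - 2) + a*(10*t^2 - 12*t - 1) - 10*t^2 - t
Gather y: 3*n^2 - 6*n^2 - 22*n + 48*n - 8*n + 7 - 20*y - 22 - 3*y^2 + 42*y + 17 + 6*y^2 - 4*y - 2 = -3*n^2 + 18*n + 3*y^2 + 18*y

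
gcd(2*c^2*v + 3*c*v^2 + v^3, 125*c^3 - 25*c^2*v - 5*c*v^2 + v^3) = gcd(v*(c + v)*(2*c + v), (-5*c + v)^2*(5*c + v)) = 1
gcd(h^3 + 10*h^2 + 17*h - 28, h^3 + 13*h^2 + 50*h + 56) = h^2 + 11*h + 28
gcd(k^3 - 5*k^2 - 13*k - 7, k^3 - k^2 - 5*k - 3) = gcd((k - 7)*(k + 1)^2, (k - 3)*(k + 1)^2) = k^2 + 2*k + 1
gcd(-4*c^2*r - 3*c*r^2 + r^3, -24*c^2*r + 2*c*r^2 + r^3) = -4*c*r + r^2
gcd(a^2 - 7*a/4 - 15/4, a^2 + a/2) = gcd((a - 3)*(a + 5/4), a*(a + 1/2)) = 1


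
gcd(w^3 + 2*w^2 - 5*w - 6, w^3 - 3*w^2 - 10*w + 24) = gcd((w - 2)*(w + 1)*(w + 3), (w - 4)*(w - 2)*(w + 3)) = w^2 + w - 6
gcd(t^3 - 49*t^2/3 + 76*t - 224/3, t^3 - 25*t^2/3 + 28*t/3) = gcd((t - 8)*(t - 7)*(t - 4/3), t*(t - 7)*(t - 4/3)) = t^2 - 25*t/3 + 28/3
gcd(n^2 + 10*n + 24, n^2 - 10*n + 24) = 1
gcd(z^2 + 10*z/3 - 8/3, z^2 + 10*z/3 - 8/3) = z^2 + 10*z/3 - 8/3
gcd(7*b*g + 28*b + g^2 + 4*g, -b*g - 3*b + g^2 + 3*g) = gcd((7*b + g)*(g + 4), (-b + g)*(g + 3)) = 1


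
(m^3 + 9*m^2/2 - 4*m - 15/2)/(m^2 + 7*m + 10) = (2*m^2 - m - 3)/(2*(m + 2))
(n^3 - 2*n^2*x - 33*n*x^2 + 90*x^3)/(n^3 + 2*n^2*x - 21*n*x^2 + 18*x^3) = (-n + 5*x)/(-n + x)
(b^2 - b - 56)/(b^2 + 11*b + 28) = (b - 8)/(b + 4)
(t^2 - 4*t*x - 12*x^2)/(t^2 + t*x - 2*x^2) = (-t + 6*x)/(-t + x)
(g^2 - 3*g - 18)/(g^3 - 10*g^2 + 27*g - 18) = (g + 3)/(g^2 - 4*g + 3)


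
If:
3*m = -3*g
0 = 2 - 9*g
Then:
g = 2/9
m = -2/9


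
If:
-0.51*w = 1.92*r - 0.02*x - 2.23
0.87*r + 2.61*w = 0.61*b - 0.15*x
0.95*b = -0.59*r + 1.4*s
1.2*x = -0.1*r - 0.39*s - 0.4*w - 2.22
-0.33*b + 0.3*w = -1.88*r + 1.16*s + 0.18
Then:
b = 1.25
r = 1.12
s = 1.32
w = 0.06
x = -2.39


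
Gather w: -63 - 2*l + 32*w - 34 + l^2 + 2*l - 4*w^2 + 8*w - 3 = l^2 - 4*w^2 + 40*w - 100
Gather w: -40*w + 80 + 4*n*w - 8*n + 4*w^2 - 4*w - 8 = -8*n + 4*w^2 + w*(4*n - 44) + 72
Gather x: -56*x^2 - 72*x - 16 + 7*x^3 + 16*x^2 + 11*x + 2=7*x^3 - 40*x^2 - 61*x - 14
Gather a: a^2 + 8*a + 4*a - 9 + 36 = a^2 + 12*a + 27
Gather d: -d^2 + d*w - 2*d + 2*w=-d^2 + d*(w - 2) + 2*w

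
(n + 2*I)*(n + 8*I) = n^2 + 10*I*n - 16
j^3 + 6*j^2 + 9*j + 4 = (j + 1)^2*(j + 4)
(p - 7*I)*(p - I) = p^2 - 8*I*p - 7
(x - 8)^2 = x^2 - 16*x + 64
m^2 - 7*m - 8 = (m - 8)*(m + 1)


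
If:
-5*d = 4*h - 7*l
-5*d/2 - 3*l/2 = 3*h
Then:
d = 27*l/5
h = -5*l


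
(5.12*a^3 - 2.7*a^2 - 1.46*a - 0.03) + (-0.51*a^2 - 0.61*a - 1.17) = 5.12*a^3 - 3.21*a^2 - 2.07*a - 1.2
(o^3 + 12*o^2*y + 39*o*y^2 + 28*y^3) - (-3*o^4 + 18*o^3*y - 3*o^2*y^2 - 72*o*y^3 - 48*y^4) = 3*o^4 - 18*o^3*y + o^3 + 3*o^2*y^2 + 12*o^2*y + 72*o*y^3 + 39*o*y^2 + 48*y^4 + 28*y^3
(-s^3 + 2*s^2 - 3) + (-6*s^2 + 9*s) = -s^3 - 4*s^2 + 9*s - 3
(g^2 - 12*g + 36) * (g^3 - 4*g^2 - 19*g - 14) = g^5 - 16*g^4 + 65*g^3 + 70*g^2 - 516*g - 504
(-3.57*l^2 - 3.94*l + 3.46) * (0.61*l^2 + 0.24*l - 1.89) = -2.1777*l^4 - 3.2602*l^3 + 7.9123*l^2 + 8.277*l - 6.5394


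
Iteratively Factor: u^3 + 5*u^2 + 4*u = (u + 1)*(u^2 + 4*u) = u*(u + 1)*(u + 4)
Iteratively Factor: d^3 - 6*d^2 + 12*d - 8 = (d - 2)*(d^2 - 4*d + 4) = (d - 2)^2*(d - 2)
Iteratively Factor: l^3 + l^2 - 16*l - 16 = (l - 4)*(l^2 + 5*l + 4) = (l - 4)*(l + 1)*(l + 4)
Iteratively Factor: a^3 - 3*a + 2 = (a - 1)*(a^2 + a - 2) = (a - 1)^2*(a + 2)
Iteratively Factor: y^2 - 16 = (y + 4)*(y - 4)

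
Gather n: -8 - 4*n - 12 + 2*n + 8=-2*n - 12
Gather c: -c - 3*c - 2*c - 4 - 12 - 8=-6*c - 24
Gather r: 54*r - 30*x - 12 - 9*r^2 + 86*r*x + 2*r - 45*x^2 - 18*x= -9*r^2 + r*(86*x + 56) - 45*x^2 - 48*x - 12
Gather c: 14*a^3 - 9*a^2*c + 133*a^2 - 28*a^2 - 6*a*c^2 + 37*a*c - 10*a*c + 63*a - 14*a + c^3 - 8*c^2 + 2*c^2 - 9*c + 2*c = 14*a^3 + 105*a^2 + 49*a + c^3 + c^2*(-6*a - 6) + c*(-9*a^2 + 27*a - 7)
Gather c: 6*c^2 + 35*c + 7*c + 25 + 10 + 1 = 6*c^2 + 42*c + 36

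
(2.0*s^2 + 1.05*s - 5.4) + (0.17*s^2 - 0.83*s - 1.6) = 2.17*s^2 + 0.22*s - 7.0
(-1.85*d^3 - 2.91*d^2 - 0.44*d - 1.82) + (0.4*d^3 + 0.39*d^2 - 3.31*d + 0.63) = -1.45*d^3 - 2.52*d^2 - 3.75*d - 1.19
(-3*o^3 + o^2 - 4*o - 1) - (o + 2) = -3*o^3 + o^2 - 5*o - 3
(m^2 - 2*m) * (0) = 0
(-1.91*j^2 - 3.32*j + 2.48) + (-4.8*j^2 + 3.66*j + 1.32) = -6.71*j^2 + 0.34*j + 3.8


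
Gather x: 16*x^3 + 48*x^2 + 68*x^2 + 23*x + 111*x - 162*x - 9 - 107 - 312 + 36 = 16*x^3 + 116*x^2 - 28*x - 392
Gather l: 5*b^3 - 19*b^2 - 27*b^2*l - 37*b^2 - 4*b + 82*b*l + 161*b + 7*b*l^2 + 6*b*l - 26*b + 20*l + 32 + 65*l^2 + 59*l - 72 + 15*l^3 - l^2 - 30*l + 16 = 5*b^3 - 56*b^2 + 131*b + 15*l^3 + l^2*(7*b + 64) + l*(-27*b^2 + 88*b + 49) - 24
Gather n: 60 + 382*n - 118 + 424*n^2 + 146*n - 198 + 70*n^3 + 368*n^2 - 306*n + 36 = 70*n^3 + 792*n^2 + 222*n - 220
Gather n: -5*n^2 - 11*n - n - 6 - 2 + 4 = -5*n^2 - 12*n - 4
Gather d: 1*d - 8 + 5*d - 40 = 6*d - 48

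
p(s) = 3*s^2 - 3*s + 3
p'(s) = 6*s - 3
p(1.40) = 4.68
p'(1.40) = 5.40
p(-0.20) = 3.72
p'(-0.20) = -4.20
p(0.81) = 2.54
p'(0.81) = 1.86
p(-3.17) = 42.66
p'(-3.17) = -22.02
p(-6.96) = 169.20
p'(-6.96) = -44.76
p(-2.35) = 26.62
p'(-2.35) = -17.10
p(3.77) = 34.33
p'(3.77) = 19.62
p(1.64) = 6.15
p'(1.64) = 6.84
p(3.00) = 21.00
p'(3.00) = 15.00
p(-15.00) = 723.00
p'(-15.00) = -93.00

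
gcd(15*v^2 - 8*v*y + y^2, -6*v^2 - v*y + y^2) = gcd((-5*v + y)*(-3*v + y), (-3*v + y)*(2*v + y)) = -3*v + y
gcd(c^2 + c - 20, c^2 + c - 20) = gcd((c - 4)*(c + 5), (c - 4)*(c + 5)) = c^2 + c - 20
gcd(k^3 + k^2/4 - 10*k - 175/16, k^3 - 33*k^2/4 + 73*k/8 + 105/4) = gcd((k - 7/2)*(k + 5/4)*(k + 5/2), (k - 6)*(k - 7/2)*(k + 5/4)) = k^2 - 9*k/4 - 35/8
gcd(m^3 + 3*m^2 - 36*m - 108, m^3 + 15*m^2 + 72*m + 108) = m^2 + 9*m + 18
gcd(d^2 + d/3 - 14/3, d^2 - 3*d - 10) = 1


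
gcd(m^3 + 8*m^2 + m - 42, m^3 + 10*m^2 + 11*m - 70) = m^2 + 5*m - 14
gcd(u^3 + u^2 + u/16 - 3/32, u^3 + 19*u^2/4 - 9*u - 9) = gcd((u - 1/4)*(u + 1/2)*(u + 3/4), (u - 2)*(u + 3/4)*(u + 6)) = u + 3/4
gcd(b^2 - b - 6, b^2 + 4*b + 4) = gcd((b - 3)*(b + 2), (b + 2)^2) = b + 2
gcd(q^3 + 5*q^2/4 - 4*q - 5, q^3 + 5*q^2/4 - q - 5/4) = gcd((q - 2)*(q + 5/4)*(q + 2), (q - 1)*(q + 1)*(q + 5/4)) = q + 5/4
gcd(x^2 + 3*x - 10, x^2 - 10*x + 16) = x - 2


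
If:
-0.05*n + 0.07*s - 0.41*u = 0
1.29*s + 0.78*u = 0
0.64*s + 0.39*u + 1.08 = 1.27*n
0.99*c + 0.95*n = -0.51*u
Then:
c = -0.77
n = 0.85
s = 0.06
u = -0.09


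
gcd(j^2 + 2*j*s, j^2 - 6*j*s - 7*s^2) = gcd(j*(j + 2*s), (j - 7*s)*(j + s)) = 1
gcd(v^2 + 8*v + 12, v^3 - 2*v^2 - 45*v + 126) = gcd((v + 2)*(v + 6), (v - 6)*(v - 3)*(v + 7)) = 1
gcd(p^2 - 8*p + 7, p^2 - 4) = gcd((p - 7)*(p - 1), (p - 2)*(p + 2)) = 1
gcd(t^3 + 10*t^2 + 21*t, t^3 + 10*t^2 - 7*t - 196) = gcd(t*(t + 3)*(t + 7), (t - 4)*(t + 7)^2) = t + 7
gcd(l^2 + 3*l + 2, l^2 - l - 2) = l + 1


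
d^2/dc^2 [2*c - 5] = 0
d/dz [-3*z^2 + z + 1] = 1 - 6*z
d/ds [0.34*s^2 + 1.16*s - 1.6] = 0.68*s + 1.16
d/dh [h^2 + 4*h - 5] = 2*h + 4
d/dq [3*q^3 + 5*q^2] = q*(9*q + 10)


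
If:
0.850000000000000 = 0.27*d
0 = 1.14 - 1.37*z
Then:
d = 3.15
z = 0.83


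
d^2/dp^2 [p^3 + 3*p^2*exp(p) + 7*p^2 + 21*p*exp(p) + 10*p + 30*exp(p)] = 3*p^2*exp(p) + 33*p*exp(p) + 6*p + 78*exp(p) + 14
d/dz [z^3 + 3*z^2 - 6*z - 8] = 3*z^2 + 6*z - 6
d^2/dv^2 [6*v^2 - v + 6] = 12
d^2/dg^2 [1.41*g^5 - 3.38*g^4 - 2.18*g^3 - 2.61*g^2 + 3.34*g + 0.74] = 28.2*g^3 - 40.56*g^2 - 13.08*g - 5.22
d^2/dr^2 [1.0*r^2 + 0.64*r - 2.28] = 2.00000000000000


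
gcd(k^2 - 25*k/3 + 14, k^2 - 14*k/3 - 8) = k - 6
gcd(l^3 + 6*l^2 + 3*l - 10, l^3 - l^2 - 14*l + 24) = 1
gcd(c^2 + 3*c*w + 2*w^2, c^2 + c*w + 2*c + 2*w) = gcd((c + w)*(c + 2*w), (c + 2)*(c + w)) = c + w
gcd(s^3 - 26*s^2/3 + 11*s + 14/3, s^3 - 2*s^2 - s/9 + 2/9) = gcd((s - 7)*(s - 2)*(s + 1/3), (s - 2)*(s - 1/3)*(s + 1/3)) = s^2 - 5*s/3 - 2/3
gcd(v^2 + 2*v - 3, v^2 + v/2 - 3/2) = v - 1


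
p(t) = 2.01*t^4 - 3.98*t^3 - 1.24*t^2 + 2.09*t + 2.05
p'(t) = 8.04*t^3 - 11.94*t^2 - 2.48*t + 2.09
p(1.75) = -0.57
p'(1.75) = 4.27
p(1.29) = -0.30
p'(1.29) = -3.72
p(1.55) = -0.91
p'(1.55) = -0.50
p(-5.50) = 2454.49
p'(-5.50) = -1683.11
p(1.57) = -0.92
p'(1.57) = -0.12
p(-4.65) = 1305.43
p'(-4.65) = -1052.93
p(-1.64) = 27.38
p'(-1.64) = -61.42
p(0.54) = 2.36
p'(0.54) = -1.46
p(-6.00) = 3409.51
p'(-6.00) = -2149.51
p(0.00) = 2.05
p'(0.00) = 2.09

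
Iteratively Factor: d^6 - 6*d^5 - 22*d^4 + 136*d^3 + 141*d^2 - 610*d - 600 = (d - 5)*(d^5 - d^4 - 27*d^3 + d^2 + 146*d + 120) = (d - 5)*(d + 4)*(d^4 - 5*d^3 - 7*d^2 + 29*d + 30) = (d - 5)^2*(d + 4)*(d^3 - 7*d - 6) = (d - 5)^2*(d - 3)*(d + 4)*(d^2 + 3*d + 2) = (d - 5)^2*(d - 3)*(d + 1)*(d + 4)*(d + 2)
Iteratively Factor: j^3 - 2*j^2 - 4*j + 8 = (j - 2)*(j^2 - 4) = (j - 2)*(j + 2)*(j - 2)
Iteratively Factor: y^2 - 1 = (y - 1)*(y + 1)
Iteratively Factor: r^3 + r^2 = (r)*(r^2 + r) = r*(r + 1)*(r)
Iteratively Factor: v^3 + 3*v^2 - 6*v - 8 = (v - 2)*(v^2 + 5*v + 4) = (v - 2)*(v + 4)*(v + 1)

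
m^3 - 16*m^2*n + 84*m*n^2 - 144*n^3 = (m - 6*n)^2*(m - 4*n)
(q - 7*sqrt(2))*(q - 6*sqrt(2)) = q^2 - 13*sqrt(2)*q + 84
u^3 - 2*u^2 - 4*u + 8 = (u - 2)^2*(u + 2)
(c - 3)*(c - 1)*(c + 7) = c^3 + 3*c^2 - 25*c + 21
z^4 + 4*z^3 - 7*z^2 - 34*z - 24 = (z - 3)*(z + 1)*(z + 2)*(z + 4)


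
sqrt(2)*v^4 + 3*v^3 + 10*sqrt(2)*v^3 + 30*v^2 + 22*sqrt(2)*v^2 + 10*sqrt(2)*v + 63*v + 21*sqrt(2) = (v + 3)*(v + 7)*(v + sqrt(2))*(sqrt(2)*v + 1)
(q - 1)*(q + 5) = q^2 + 4*q - 5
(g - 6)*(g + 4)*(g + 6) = g^3 + 4*g^2 - 36*g - 144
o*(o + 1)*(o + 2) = o^3 + 3*o^2 + 2*o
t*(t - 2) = t^2 - 2*t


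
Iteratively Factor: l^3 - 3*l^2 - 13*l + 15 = (l - 5)*(l^2 + 2*l - 3) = (l - 5)*(l - 1)*(l + 3)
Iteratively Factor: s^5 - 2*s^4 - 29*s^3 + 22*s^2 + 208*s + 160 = (s + 2)*(s^4 - 4*s^3 - 21*s^2 + 64*s + 80) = (s - 4)*(s + 2)*(s^3 - 21*s - 20) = (s - 4)*(s + 1)*(s + 2)*(s^2 - s - 20) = (s - 5)*(s - 4)*(s + 1)*(s + 2)*(s + 4)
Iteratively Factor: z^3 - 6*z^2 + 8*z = (z)*(z^2 - 6*z + 8) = z*(z - 2)*(z - 4)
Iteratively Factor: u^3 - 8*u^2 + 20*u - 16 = (u - 2)*(u^2 - 6*u + 8) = (u - 4)*(u - 2)*(u - 2)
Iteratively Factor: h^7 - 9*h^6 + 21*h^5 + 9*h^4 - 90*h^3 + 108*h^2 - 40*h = (h - 1)*(h^6 - 8*h^5 + 13*h^4 + 22*h^3 - 68*h^2 + 40*h) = (h - 1)*(h + 2)*(h^5 - 10*h^4 + 33*h^3 - 44*h^2 + 20*h) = (h - 5)*(h - 1)*(h + 2)*(h^4 - 5*h^3 + 8*h^2 - 4*h) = (h - 5)*(h - 1)^2*(h + 2)*(h^3 - 4*h^2 + 4*h) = (h - 5)*(h - 2)*(h - 1)^2*(h + 2)*(h^2 - 2*h) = (h - 5)*(h - 2)^2*(h - 1)^2*(h + 2)*(h)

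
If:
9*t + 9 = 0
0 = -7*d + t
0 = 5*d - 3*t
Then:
No Solution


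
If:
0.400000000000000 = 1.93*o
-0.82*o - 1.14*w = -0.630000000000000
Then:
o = 0.21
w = 0.40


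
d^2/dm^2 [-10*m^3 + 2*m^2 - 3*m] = 4 - 60*m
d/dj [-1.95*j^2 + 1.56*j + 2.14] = 1.56 - 3.9*j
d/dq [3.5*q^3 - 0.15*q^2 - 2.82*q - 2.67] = 10.5*q^2 - 0.3*q - 2.82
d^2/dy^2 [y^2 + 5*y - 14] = 2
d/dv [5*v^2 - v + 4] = 10*v - 1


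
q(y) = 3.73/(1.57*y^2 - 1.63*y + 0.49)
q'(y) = 3.73*(1.63 - 3.14*y)/(1.57*y^2 - 1.63*y + 0.49)^2 = (6.0799 - 11.7122*y)/(1.57*y^2 - 1.63*y + 0.49)^2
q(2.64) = 0.52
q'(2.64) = -0.49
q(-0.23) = 3.93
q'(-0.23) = 9.76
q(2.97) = 0.39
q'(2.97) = -0.32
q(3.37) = 0.29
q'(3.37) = -0.20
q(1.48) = 2.46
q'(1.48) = -4.89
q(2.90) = 0.42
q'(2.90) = -0.35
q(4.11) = 0.18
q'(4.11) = -0.10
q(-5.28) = 0.07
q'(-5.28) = 0.02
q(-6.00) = 0.06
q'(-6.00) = 0.02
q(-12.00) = 0.02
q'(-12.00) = 0.00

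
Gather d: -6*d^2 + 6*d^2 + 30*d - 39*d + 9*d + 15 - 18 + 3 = 0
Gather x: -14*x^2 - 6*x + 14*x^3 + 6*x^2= 14*x^3 - 8*x^2 - 6*x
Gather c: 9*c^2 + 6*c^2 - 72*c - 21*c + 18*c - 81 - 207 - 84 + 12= 15*c^2 - 75*c - 360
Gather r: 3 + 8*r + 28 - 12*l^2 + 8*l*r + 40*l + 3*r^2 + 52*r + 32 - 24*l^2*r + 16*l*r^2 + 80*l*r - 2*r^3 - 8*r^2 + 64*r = -12*l^2 + 40*l - 2*r^3 + r^2*(16*l - 5) + r*(-24*l^2 + 88*l + 124) + 63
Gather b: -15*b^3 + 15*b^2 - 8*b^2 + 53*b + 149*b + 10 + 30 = -15*b^3 + 7*b^2 + 202*b + 40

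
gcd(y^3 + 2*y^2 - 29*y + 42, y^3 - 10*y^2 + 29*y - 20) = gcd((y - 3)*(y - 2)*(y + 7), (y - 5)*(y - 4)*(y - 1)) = 1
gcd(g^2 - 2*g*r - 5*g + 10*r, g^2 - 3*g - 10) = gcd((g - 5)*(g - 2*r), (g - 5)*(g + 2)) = g - 5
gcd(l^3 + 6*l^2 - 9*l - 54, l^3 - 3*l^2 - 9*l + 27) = l^2 - 9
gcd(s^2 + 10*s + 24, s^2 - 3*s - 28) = s + 4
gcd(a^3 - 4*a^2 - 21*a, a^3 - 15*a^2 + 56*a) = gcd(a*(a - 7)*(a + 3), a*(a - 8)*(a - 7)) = a^2 - 7*a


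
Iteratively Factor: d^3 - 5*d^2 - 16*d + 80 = (d + 4)*(d^2 - 9*d + 20) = (d - 4)*(d + 4)*(d - 5)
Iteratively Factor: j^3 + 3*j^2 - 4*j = (j)*(j^2 + 3*j - 4) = j*(j - 1)*(j + 4)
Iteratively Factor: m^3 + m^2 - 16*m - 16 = (m + 4)*(m^2 - 3*m - 4) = (m + 1)*(m + 4)*(m - 4)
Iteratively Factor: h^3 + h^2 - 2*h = (h)*(h^2 + h - 2) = h*(h - 1)*(h + 2)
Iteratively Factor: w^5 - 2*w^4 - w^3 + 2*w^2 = (w)*(w^4 - 2*w^3 - w^2 + 2*w) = w^2*(w^3 - 2*w^2 - w + 2) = w^2*(w - 2)*(w^2 - 1) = w^2*(w - 2)*(w + 1)*(w - 1)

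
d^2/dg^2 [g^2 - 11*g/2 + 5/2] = 2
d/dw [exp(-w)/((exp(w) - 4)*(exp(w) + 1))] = (-3*exp(2*w) + 6*exp(w) + 4)*exp(-w)/(exp(4*w) - 6*exp(3*w) + exp(2*w) + 24*exp(w) + 16)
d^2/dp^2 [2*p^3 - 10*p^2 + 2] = 12*p - 20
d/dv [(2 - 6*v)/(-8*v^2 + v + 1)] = 8*(-6*v^2 + 4*v - 1)/(64*v^4 - 16*v^3 - 15*v^2 + 2*v + 1)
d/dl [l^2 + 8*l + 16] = 2*l + 8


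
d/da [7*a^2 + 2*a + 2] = 14*a + 2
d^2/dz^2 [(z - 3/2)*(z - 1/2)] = 2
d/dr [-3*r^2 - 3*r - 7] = -6*r - 3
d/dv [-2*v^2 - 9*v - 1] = -4*v - 9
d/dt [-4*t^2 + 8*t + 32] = 8 - 8*t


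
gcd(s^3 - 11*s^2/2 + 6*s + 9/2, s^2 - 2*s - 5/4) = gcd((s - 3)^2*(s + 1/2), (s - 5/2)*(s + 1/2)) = s + 1/2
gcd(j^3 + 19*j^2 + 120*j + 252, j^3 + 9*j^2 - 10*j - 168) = j^2 + 13*j + 42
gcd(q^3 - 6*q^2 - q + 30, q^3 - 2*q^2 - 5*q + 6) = q^2 - q - 6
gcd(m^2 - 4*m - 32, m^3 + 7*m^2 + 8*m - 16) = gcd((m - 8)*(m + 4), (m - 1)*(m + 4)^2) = m + 4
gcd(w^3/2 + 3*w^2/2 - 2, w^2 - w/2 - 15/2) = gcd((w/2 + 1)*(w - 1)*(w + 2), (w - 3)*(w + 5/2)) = 1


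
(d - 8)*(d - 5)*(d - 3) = d^3 - 16*d^2 + 79*d - 120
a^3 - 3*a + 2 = (a - 1)^2*(a + 2)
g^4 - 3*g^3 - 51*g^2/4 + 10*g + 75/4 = (g - 5)*(g - 3/2)*(g + 1)*(g + 5/2)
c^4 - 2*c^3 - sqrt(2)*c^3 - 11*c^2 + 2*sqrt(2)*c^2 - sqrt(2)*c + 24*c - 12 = (c - 1)^2*(c - 3*sqrt(2))*(c + 2*sqrt(2))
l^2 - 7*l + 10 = (l - 5)*(l - 2)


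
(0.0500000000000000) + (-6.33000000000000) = -6.28000000000000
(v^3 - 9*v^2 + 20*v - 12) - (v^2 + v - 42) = v^3 - 10*v^2 + 19*v + 30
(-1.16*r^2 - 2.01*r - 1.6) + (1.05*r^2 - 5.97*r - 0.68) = -0.11*r^2 - 7.98*r - 2.28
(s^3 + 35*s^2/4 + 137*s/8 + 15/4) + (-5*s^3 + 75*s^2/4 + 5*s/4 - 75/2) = -4*s^3 + 55*s^2/2 + 147*s/8 - 135/4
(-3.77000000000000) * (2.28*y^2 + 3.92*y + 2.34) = -8.5956*y^2 - 14.7784*y - 8.8218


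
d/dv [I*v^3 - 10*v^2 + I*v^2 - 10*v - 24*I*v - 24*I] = 3*I*v^2 + 2*v*(-10 + I) - 10 - 24*I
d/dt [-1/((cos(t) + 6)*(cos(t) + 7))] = -(2*cos(t) + 13)*sin(t)/((cos(t) + 6)^2*(cos(t) + 7)^2)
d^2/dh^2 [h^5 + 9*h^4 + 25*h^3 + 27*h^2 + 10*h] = 20*h^3 + 108*h^2 + 150*h + 54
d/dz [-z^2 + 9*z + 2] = 9 - 2*z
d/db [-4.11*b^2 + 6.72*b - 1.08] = 6.72 - 8.22*b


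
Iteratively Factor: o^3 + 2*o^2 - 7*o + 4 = (o - 1)*(o^2 + 3*o - 4) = (o - 1)*(o + 4)*(o - 1)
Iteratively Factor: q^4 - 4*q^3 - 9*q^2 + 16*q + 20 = (q - 5)*(q^3 + q^2 - 4*q - 4) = (q - 5)*(q - 2)*(q^2 + 3*q + 2) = (q - 5)*(q - 2)*(q + 1)*(q + 2)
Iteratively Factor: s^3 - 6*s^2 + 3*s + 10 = (s + 1)*(s^2 - 7*s + 10) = (s - 5)*(s + 1)*(s - 2)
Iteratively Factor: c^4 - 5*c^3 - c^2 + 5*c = (c + 1)*(c^3 - 6*c^2 + 5*c) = (c - 1)*(c + 1)*(c^2 - 5*c) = c*(c - 1)*(c + 1)*(c - 5)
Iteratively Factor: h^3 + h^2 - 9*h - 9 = (h + 3)*(h^2 - 2*h - 3) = (h - 3)*(h + 3)*(h + 1)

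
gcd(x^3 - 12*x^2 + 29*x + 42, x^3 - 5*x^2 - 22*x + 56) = x - 7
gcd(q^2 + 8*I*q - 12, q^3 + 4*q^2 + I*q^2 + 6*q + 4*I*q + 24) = 1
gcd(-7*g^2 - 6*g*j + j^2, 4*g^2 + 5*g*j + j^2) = g + j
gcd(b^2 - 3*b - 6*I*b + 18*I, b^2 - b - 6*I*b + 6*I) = b - 6*I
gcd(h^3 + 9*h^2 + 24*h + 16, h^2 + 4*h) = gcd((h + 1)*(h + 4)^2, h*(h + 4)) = h + 4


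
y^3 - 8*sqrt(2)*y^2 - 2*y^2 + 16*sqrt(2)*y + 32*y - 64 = (y - 2)*(y - 4*sqrt(2))^2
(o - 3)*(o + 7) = o^2 + 4*o - 21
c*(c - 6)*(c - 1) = c^3 - 7*c^2 + 6*c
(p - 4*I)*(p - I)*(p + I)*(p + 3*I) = p^4 - I*p^3 + 13*p^2 - I*p + 12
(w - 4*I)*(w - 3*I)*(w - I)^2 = w^4 - 9*I*w^3 - 27*w^2 + 31*I*w + 12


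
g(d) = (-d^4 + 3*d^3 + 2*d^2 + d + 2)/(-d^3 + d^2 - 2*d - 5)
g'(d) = (3*d^2 - 2*d + 2)*(-d^4 + 3*d^3 + 2*d^2 + d + 2)/(-d^3 + d^2 - 2*d - 5)^2 + (-4*d^3 + 9*d^2 + 4*d + 1)/(-d^3 + d^2 - 2*d - 5) = (d^6 - 2*d^5 + 11*d^4 + 10*d^3 - 44*d^2 - 24*d - 1)/(d^6 - 2*d^5 + 5*d^4 + 6*d^3 - 6*d^2 + 20*d + 25)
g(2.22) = -1.46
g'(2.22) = 0.49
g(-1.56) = -2.76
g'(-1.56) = -0.56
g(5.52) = 2.31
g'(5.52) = 1.20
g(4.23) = 0.72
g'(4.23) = 1.26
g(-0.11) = -0.40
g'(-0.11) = 0.05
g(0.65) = -0.67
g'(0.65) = -0.81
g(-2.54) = -3.42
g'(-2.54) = 1.05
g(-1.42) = -2.96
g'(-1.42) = -2.68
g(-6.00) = -7.24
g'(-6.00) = 1.09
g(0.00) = -0.40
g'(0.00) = -0.04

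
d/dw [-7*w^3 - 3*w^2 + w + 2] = -21*w^2 - 6*w + 1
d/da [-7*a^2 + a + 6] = 1 - 14*a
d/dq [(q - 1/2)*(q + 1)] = 2*q + 1/2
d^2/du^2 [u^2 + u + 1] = 2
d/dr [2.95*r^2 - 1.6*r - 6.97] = 5.9*r - 1.6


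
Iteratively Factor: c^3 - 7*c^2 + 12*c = (c)*(c^2 - 7*c + 12) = c*(c - 3)*(c - 4)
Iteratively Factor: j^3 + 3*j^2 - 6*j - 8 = (j + 1)*(j^2 + 2*j - 8) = (j - 2)*(j + 1)*(j + 4)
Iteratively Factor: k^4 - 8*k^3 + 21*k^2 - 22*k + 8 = (k - 4)*(k^3 - 4*k^2 + 5*k - 2) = (k - 4)*(k - 2)*(k^2 - 2*k + 1) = (k - 4)*(k - 2)*(k - 1)*(k - 1)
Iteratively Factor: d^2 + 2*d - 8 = (d + 4)*(d - 2)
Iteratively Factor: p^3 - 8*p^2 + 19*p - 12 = (p - 3)*(p^2 - 5*p + 4) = (p - 3)*(p - 1)*(p - 4)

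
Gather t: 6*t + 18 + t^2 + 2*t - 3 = t^2 + 8*t + 15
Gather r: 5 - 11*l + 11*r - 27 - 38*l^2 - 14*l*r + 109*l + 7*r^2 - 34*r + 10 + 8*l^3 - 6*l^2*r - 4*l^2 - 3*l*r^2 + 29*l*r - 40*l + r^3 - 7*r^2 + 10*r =8*l^3 - 42*l^2 - 3*l*r^2 + 58*l + r^3 + r*(-6*l^2 + 15*l - 13) - 12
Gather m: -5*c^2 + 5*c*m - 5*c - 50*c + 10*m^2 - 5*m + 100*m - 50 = -5*c^2 - 55*c + 10*m^2 + m*(5*c + 95) - 50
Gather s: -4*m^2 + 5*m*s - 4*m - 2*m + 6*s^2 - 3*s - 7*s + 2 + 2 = -4*m^2 - 6*m + 6*s^2 + s*(5*m - 10) + 4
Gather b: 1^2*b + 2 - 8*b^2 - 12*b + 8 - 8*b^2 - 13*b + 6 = -16*b^2 - 24*b + 16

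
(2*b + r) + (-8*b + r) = -6*b + 2*r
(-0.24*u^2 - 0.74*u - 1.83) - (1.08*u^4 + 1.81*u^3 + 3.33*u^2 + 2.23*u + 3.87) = -1.08*u^4 - 1.81*u^3 - 3.57*u^2 - 2.97*u - 5.7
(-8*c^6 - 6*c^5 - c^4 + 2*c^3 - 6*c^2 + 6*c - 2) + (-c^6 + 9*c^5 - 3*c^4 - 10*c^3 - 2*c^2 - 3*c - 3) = -9*c^6 + 3*c^5 - 4*c^4 - 8*c^3 - 8*c^2 + 3*c - 5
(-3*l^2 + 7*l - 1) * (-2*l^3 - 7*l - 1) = 6*l^5 - 14*l^4 + 23*l^3 - 46*l^2 + 1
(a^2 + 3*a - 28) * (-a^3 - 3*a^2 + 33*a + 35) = -a^5 - 6*a^4 + 52*a^3 + 218*a^2 - 819*a - 980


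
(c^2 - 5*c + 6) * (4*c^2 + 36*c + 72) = 4*c^4 + 16*c^3 - 84*c^2 - 144*c + 432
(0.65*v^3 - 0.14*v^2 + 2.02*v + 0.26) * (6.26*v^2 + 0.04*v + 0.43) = 4.069*v^5 - 0.8504*v^4 + 12.9191*v^3 + 1.6482*v^2 + 0.879*v + 0.1118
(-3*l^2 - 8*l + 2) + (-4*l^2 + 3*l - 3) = -7*l^2 - 5*l - 1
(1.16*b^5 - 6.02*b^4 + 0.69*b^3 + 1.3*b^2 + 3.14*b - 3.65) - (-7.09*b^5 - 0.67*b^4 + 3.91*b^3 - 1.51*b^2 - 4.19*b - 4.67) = 8.25*b^5 - 5.35*b^4 - 3.22*b^3 + 2.81*b^2 + 7.33*b + 1.02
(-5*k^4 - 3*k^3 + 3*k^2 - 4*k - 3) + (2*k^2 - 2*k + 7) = -5*k^4 - 3*k^3 + 5*k^2 - 6*k + 4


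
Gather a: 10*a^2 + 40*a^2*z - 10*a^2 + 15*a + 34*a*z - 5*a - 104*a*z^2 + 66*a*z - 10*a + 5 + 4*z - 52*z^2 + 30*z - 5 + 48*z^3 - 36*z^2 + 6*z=40*a^2*z + a*(-104*z^2 + 100*z) + 48*z^3 - 88*z^2 + 40*z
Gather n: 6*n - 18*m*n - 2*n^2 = -2*n^2 + n*(6 - 18*m)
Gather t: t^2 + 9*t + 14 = t^2 + 9*t + 14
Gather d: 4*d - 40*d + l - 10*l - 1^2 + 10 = -36*d - 9*l + 9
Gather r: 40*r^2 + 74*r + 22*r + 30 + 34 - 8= 40*r^2 + 96*r + 56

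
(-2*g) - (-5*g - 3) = 3*g + 3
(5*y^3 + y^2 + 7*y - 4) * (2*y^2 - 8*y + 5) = 10*y^5 - 38*y^4 + 31*y^3 - 59*y^2 + 67*y - 20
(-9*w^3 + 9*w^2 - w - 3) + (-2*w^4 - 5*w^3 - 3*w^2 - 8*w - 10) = -2*w^4 - 14*w^3 + 6*w^2 - 9*w - 13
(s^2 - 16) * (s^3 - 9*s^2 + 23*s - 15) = s^5 - 9*s^4 + 7*s^3 + 129*s^2 - 368*s + 240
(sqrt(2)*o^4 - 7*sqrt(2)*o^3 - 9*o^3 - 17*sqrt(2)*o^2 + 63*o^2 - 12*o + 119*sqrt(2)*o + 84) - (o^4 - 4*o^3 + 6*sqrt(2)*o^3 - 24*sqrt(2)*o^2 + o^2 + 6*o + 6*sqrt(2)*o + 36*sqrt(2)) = -o^4 + sqrt(2)*o^4 - 13*sqrt(2)*o^3 - 5*o^3 + 7*sqrt(2)*o^2 + 62*o^2 - 18*o + 113*sqrt(2)*o - 36*sqrt(2) + 84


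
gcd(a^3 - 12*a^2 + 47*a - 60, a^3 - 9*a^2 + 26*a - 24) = a^2 - 7*a + 12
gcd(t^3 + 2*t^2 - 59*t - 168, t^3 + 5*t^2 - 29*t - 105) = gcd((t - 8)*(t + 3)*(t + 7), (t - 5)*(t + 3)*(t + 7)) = t^2 + 10*t + 21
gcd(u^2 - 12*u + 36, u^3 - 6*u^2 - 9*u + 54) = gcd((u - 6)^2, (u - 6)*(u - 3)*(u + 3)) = u - 6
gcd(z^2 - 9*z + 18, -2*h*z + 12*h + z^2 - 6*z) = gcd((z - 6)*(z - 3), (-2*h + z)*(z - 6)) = z - 6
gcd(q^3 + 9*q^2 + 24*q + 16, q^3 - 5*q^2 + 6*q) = 1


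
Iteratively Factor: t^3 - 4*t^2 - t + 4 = (t + 1)*(t^2 - 5*t + 4) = (t - 1)*(t + 1)*(t - 4)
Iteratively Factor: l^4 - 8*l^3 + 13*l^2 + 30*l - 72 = (l - 4)*(l^3 - 4*l^2 - 3*l + 18) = (l - 4)*(l - 3)*(l^2 - l - 6) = (l - 4)*(l - 3)^2*(l + 2)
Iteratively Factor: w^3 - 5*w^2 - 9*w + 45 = (w - 3)*(w^2 - 2*w - 15) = (w - 3)*(w + 3)*(w - 5)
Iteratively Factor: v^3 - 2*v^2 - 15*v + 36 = (v - 3)*(v^2 + v - 12) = (v - 3)*(v + 4)*(v - 3)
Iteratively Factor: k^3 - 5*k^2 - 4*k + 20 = (k - 2)*(k^2 - 3*k - 10) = (k - 5)*(k - 2)*(k + 2)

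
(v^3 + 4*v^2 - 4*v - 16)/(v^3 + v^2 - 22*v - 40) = (v - 2)/(v - 5)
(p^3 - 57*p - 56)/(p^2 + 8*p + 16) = (p^3 - 57*p - 56)/(p^2 + 8*p + 16)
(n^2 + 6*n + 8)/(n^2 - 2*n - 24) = (n + 2)/(n - 6)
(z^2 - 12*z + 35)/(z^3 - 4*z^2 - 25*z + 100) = (z - 7)/(z^2 + z - 20)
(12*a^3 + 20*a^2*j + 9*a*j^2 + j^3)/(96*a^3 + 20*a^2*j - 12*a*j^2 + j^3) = (6*a^2 + 7*a*j + j^2)/(48*a^2 - 14*a*j + j^2)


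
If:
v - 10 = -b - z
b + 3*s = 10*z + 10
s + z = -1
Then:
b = 13*z + 13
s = -z - 1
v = -14*z - 3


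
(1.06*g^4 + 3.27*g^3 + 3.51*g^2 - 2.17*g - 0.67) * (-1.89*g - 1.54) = -2.0034*g^5 - 7.8127*g^4 - 11.6697*g^3 - 1.3041*g^2 + 4.6081*g + 1.0318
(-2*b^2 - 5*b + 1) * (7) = -14*b^2 - 35*b + 7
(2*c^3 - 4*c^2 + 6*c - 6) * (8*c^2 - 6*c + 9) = 16*c^5 - 44*c^4 + 90*c^3 - 120*c^2 + 90*c - 54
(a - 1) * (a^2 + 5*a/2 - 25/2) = a^3 + 3*a^2/2 - 15*a + 25/2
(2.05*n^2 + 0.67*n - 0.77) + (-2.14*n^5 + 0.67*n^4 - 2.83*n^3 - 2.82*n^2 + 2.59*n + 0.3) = -2.14*n^5 + 0.67*n^4 - 2.83*n^3 - 0.77*n^2 + 3.26*n - 0.47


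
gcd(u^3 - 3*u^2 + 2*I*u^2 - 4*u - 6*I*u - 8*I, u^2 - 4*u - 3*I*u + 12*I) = u - 4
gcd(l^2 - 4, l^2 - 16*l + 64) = 1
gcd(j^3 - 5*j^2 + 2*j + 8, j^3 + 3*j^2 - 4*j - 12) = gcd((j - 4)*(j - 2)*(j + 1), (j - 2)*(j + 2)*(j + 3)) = j - 2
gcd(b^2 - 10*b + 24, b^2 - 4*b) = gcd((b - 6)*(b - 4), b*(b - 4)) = b - 4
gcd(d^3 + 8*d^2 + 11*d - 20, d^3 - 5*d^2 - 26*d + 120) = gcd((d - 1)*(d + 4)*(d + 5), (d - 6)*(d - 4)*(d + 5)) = d + 5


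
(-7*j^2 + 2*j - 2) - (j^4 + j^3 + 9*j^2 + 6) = -j^4 - j^3 - 16*j^2 + 2*j - 8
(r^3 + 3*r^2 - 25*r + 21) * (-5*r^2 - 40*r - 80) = -5*r^5 - 55*r^4 - 75*r^3 + 655*r^2 + 1160*r - 1680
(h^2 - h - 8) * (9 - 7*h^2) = -7*h^4 + 7*h^3 + 65*h^2 - 9*h - 72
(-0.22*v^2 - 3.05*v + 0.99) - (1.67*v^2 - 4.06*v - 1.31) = -1.89*v^2 + 1.01*v + 2.3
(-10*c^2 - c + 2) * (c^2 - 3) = -10*c^4 - c^3 + 32*c^2 + 3*c - 6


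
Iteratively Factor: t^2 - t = (t - 1)*(t)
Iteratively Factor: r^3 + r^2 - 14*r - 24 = (r - 4)*(r^2 + 5*r + 6) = (r - 4)*(r + 2)*(r + 3)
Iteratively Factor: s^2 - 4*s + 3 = (s - 1)*(s - 3)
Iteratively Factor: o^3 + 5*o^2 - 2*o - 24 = (o - 2)*(o^2 + 7*o + 12) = (o - 2)*(o + 4)*(o + 3)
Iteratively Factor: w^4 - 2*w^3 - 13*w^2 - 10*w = (w)*(w^3 - 2*w^2 - 13*w - 10) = w*(w + 1)*(w^2 - 3*w - 10) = w*(w - 5)*(w + 1)*(w + 2)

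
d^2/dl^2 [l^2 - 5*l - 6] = 2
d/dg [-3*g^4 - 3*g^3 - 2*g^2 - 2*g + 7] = -12*g^3 - 9*g^2 - 4*g - 2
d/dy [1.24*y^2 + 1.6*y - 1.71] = 2.48*y + 1.6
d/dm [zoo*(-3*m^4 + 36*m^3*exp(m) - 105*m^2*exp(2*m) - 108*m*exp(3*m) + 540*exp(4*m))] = zoo*(m^3*exp(m) + m^3 + m^2*exp(2*m) + m^2*exp(m) + m*exp(3*m) + m*exp(2*m) + exp(4*m) + exp(3*m))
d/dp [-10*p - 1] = -10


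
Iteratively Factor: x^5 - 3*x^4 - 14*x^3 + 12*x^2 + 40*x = (x)*(x^4 - 3*x^3 - 14*x^2 + 12*x + 40) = x*(x + 2)*(x^3 - 5*x^2 - 4*x + 20) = x*(x + 2)^2*(x^2 - 7*x + 10) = x*(x - 5)*(x + 2)^2*(x - 2)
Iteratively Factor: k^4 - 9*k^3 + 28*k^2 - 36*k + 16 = (k - 4)*(k^3 - 5*k^2 + 8*k - 4) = (k - 4)*(k - 2)*(k^2 - 3*k + 2) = (k - 4)*(k - 2)*(k - 1)*(k - 2)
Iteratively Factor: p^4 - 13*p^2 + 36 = (p - 3)*(p^3 + 3*p^2 - 4*p - 12) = (p - 3)*(p + 3)*(p^2 - 4) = (p - 3)*(p - 2)*(p + 3)*(p + 2)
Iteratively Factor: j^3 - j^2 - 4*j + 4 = (j - 1)*(j^2 - 4) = (j - 1)*(j + 2)*(j - 2)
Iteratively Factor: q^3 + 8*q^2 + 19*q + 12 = (q + 3)*(q^2 + 5*q + 4) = (q + 1)*(q + 3)*(q + 4)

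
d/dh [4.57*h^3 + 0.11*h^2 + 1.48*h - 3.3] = 13.71*h^2 + 0.22*h + 1.48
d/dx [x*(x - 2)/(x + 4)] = (x^2 + 8*x - 8)/(x^2 + 8*x + 16)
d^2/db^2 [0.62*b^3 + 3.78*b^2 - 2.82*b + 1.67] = 3.72*b + 7.56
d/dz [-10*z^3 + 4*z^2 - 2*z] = -30*z^2 + 8*z - 2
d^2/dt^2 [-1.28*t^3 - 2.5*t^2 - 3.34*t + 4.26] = -7.68*t - 5.0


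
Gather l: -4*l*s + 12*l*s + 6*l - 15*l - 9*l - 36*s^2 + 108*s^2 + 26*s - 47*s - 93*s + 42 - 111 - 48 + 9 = l*(8*s - 18) + 72*s^2 - 114*s - 108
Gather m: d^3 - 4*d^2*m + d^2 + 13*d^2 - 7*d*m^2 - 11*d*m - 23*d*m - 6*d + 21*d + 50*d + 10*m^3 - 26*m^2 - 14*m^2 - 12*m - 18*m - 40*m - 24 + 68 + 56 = d^3 + 14*d^2 + 65*d + 10*m^3 + m^2*(-7*d - 40) + m*(-4*d^2 - 34*d - 70) + 100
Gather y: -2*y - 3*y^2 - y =-3*y^2 - 3*y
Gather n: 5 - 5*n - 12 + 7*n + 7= 2*n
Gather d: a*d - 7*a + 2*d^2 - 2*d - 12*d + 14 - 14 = -7*a + 2*d^2 + d*(a - 14)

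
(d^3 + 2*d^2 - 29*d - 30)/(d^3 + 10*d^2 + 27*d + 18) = (d - 5)/(d + 3)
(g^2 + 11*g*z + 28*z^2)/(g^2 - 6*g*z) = (g^2 + 11*g*z + 28*z^2)/(g*(g - 6*z))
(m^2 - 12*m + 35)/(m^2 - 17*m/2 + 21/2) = 2*(m - 5)/(2*m - 3)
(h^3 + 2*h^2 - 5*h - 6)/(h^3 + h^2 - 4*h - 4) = (h + 3)/(h + 2)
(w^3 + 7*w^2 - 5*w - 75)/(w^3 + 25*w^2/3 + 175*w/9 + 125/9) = 9*(w^2 + 2*w - 15)/(9*w^2 + 30*w + 25)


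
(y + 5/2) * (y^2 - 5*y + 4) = y^3 - 5*y^2/2 - 17*y/2 + 10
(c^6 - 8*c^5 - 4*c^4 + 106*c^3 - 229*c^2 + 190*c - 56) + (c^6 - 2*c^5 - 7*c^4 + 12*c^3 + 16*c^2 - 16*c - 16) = 2*c^6 - 10*c^5 - 11*c^4 + 118*c^3 - 213*c^2 + 174*c - 72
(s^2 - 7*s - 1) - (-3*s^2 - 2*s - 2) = 4*s^2 - 5*s + 1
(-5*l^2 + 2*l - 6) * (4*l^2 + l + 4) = -20*l^4 + 3*l^3 - 42*l^2 + 2*l - 24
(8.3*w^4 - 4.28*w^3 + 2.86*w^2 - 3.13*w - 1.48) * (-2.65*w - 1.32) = -21.995*w^5 + 0.385999999999999*w^4 - 1.9294*w^3 + 4.5193*w^2 + 8.0536*w + 1.9536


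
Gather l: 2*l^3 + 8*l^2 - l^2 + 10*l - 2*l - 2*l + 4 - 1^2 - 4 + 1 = 2*l^3 + 7*l^2 + 6*l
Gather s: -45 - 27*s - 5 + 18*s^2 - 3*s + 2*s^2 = 20*s^2 - 30*s - 50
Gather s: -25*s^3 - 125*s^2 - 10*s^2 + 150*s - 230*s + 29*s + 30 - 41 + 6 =-25*s^3 - 135*s^2 - 51*s - 5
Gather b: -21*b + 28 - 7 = 21 - 21*b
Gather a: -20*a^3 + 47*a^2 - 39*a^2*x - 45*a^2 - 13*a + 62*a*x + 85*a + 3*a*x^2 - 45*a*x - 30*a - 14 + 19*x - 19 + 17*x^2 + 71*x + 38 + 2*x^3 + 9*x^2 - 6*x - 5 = -20*a^3 + a^2*(2 - 39*x) + a*(3*x^2 + 17*x + 42) + 2*x^3 + 26*x^2 + 84*x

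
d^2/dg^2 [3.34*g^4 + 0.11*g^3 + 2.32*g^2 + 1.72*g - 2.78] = 40.08*g^2 + 0.66*g + 4.64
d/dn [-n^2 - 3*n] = -2*n - 3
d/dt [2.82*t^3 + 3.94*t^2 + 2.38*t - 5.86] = 8.46*t^2 + 7.88*t + 2.38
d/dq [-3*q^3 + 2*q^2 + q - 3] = -9*q^2 + 4*q + 1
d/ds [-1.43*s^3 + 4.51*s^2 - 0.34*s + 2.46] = -4.29*s^2 + 9.02*s - 0.34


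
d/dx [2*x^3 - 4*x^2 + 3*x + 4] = 6*x^2 - 8*x + 3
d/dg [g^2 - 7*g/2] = 2*g - 7/2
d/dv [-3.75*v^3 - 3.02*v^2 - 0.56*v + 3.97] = -11.25*v^2 - 6.04*v - 0.56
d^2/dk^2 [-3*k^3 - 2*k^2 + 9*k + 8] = -18*k - 4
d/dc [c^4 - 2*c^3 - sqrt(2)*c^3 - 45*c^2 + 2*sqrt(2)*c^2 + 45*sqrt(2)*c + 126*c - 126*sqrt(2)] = 4*c^3 - 6*c^2 - 3*sqrt(2)*c^2 - 90*c + 4*sqrt(2)*c + 45*sqrt(2) + 126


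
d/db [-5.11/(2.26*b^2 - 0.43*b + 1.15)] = (23.0972*b - 2.1973)/(2.26*b^2 - 0.43*b + 1.15)^2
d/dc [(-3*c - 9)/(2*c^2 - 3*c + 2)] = 3*(2*c^2 + 12*c - 11)/(4*c^4 - 12*c^3 + 17*c^2 - 12*c + 4)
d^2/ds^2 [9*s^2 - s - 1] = 18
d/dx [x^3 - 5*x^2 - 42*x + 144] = 3*x^2 - 10*x - 42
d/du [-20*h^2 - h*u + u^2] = -h + 2*u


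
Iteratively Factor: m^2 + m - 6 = (m - 2)*(m + 3)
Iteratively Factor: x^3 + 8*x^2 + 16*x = (x + 4)*(x^2 + 4*x) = x*(x + 4)*(x + 4)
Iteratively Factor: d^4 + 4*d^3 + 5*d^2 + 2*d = (d)*(d^3 + 4*d^2 + 5*d + 2) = d*(d + 1)*(d^2 + 3*d + 2) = d*(d + 1)^2*(d + 2)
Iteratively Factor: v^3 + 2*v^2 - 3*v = (v + 3)*(v^2 - v) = v*(v + 3)*(v - 1)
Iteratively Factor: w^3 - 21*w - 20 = (w - 5)*(w^2 + 5*w + 4) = (w - 5)*(w + 1)*(w + 4)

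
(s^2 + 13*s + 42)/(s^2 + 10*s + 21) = (s + 6)/(s + 3)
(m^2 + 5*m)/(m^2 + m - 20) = m/(m - 4)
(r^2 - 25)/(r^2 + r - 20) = (r - 5)/(r - 4)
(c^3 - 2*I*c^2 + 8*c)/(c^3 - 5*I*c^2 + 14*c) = (c - 4*I)/(c - 7*I)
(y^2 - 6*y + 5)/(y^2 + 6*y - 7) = (y - 5)/(y + 7)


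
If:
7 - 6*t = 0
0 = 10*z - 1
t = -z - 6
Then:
No Solution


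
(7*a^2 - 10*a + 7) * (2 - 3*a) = -21*a^3 + 44*a^2 - 41*a + 14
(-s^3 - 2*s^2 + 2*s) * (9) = -9*s^3 - 18*s^2 + 18*s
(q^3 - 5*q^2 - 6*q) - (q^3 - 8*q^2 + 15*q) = 3*q^2 - 21*q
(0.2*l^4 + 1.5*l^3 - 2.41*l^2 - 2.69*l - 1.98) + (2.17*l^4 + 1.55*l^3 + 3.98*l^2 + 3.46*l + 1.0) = 2.37*l^4 + 3.05*l^3 + 1.57*l^2 + 0.77*l - 0.98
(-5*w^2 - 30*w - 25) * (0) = 0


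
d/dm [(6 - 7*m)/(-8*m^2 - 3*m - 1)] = (-56*m^2 + 96*m + 25)/(64*m^4 + 48*m^3 + 25*m^2 + 6*m + 1)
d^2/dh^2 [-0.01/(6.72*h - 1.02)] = -0.903168/(6.72*h - 1.02)^3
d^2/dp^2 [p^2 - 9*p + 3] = 2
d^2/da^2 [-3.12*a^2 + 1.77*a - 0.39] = -6.24000000000000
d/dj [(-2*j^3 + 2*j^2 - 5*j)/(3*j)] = 2/3 - 4*j/3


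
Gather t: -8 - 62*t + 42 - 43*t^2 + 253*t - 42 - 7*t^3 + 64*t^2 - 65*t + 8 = -7*t^3 + 21*t^2 + 126*t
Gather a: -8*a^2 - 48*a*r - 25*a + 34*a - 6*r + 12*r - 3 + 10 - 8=-8*a^2 + a*(9 - 48*r) + 6*r - 1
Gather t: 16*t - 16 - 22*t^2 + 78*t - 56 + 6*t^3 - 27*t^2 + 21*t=6*t^3 - 49*t^2 + 115*t - 72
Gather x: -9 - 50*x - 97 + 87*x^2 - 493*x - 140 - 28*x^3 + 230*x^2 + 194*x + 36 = -28*x^3 + 317*x^2 - 349*x - 210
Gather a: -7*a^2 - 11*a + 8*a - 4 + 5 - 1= -7*a^2 - 3*a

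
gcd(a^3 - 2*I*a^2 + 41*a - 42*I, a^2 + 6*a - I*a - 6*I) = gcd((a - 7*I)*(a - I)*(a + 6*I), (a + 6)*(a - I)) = a - I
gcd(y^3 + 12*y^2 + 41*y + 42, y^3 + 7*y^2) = y + 7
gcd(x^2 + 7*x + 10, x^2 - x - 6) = x + 2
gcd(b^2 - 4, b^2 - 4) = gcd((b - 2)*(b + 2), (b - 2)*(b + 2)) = b^2 - 4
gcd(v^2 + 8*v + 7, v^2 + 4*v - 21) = v + 7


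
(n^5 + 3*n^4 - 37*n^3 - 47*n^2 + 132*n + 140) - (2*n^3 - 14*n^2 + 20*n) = n^5 + 3*n^4 - 39*n^3 - 33*n^2 + 112*n + 140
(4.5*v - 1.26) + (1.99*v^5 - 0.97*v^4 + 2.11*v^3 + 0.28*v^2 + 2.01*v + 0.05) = 1.99*v^5 - 0.97*v^4 + 2.11*v^3 + 0.28*v^2 + 6.51*v - 1.21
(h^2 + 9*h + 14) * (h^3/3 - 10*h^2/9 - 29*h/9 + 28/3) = h^5/3 + 17*h^4/9 - 77*h^3/9 - 317*h^2/9 + 350*h/9 + 392/3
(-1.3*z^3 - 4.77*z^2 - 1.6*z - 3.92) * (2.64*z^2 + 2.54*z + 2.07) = -3.432*z^5 - 15.8948*z^4 - 19.0308*z^3 - 24.2867*z^2 - 13.2688*z - 8.1144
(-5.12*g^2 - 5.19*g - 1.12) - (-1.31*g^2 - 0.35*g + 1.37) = -3.81*g^2 - 4.84*g - 2.49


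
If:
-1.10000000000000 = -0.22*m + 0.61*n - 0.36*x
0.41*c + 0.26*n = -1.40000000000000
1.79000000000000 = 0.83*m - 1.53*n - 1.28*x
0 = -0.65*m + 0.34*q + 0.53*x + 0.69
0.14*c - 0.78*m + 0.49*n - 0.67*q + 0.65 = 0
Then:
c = -2.65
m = 0.79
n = -1.20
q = -1.38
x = 0.54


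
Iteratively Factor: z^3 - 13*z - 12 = (z - 4)*(z^2 + 4*z + 3) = (z - 4)*(z + 1)*(z + 3)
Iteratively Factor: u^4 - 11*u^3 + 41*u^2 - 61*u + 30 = (u - 3)*(u^3 - 8*u^2 + 17*u - 10) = (u - 5)*(u - 3)*(u^2 - 3*u + 2) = (u - 5)*(u - 3)*(u - 1)*(u - 2)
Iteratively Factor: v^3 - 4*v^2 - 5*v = (v)*(v^2 - 4*v - 5) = v*(v + 1)*(v - 5)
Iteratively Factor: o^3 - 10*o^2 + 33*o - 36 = (o - 3)*(o^2 - 7*o + 12) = (o - 3)^2*(o - 4)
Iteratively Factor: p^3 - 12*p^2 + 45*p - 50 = (p - 2)*(p^2 - 10*p + 25) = (p - 5)*(p - 2)*(p - 5)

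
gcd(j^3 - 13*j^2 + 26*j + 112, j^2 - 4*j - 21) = j - 7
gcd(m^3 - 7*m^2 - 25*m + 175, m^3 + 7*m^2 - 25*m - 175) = m^2 - 25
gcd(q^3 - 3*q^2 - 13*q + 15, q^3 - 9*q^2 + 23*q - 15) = q^2 - 6*q + 5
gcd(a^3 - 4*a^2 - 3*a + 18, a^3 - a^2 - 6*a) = a^2 - a - 6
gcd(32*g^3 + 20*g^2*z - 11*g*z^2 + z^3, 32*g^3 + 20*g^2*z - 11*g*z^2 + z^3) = 32*g^3 + 20*g^2*z - 11*g*z^2 + z^3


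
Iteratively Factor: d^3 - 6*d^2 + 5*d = (d - 5)*(d^2 - d) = d*(d - 5)*(d - 1)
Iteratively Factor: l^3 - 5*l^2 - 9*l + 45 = (l + 3)*(l^2 - 8*l + 15) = (l - 5)*(l + 3)*(l - 3)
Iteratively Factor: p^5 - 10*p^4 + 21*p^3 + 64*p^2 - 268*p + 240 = (p - 4)*(p^4 - 6*p^3 - 3*p^2 + 52*p - 60) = (p - 4)*(p + 3)*(p^3 - 9*p^2 + 24*p - 20) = (p - 4)*(p - 2)*(p + 3)*(p^2 - 7*p + 10) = (p - 5)*(p - 4)*(p - 2)*(p + 3)*(p - 2)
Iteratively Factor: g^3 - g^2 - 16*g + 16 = (g - 1)*(g^2 - 16) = (g - 4)*(g - 1)*(g + 4)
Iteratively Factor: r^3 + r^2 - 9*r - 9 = (r - 3)*(r^2 + 4*r + 3) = (r - 3)*(r + 3)*(r + 1)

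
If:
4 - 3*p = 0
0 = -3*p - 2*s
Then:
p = 4/3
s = -2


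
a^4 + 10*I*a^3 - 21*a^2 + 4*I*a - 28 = (a - I)*(a + 2*I)^2*(a + 7*I)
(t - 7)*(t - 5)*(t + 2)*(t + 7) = t^4 - 3*t^3 - 59*t^2 + 147*t + 490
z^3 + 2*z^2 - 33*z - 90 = (z - 6)*(z + 3)*(z + 5)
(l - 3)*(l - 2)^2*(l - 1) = l^4 - 8*l^3 + 23*l^2 - 28*l + 12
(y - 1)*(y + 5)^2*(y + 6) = y^4 + 15*y^3 + 69*y^2 + 65*y - 150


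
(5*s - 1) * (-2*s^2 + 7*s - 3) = -10*s^3 + 37*s^2 - 22*s + 3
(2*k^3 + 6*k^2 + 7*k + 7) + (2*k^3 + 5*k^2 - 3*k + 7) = 4*k^3 + 11*k^2 + 4*k + 14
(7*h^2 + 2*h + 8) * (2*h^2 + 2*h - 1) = 14*h^4 + 18*h^3 + 13*h^2 + 14*h - 8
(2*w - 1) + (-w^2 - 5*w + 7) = -w^2 - 3*w + 6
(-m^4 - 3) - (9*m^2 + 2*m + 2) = -m^4 - 9*m^2 - 2*m - 5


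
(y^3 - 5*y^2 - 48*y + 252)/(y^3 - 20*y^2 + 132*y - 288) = (y + 7)/(y - 8)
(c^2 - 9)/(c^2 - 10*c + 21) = (c + 3)/(c - 7)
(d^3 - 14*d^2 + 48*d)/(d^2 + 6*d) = (d^2 - 14*d + 48)/(d + 6)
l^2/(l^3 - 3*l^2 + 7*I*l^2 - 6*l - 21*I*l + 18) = l^2/(l^3 + l^2*(-3 + 7*I) + l*(-6 - 21*I) + 18)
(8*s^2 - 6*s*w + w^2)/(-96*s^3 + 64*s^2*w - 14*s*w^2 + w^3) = (-2*s + w)/(24*s^2 - 10*s*w + w^2)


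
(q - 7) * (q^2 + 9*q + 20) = q^3 + 2*q^2 - 43*q - 140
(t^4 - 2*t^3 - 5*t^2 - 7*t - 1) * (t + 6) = t^5 + 4*t^4 - 17*t^3 - 37*t^2 - 43*t - 6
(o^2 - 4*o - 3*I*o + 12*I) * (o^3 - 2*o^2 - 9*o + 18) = o^5 - 6*o^4 - 3*I*o^4 - o^3 + 18*I*o^3 + 54*o^2 + 3*I*o^2 - 72*o - 162*I*o + 216*I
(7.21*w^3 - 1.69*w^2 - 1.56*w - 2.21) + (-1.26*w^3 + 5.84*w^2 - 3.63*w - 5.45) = 5.95*w^3 + 4.15*w^2 - 5.19*w - 7.66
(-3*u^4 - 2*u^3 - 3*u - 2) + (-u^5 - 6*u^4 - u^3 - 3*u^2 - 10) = -u^5 - 9*u^4 - 3*u^3 - 3*u^2 - 3*u - 12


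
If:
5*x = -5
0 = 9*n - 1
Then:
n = 1/9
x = -1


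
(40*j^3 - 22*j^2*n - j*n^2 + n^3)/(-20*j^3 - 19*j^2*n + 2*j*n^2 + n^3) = (-2*j + n)/(j + n)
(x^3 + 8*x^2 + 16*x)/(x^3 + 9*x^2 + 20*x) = (x + 4)/(x + 5)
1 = 1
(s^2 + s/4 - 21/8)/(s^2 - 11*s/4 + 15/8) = (4*s + 7)/(4*s - 5)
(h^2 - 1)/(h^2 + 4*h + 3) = (h - 1)/(h + 3)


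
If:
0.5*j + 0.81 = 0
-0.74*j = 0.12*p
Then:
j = -1.62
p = 9.99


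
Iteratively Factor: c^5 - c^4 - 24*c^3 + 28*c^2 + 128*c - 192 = (c - 2)*(c^4 + c^3 - 22*c^2 - 16*c + 96) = (c - 2)*(c + 3)*(c^3 - 2*c^2 - 16*c + 32) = (c - 2)^2*(c + 3)*(c^2 - 16) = (c - 2)^2*(c + 3)*(c + 4)*(c - 4)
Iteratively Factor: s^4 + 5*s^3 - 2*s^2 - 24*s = (s)*(s^3 + 5*s^2 - 2*s - 24) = s*(s + 4)*(s^2 + s - 6) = s*(s + 3)*(s + 4)*(s - 2)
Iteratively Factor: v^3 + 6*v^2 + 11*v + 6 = (v + 2)*(v^2 + 4*v + 3) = (v + 2)*(v + 3)*(v + 1)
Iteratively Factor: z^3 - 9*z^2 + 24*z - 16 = (z - 4)*(z^2 - 5*z + 4) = (z - 4)*(z - 1)*(z - 4)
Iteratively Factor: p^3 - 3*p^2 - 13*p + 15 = (p - 1)*(p^2 - 2*p - 15) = (p - 5)*(p - 1)*(p + 3)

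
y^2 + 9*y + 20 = (y + 4)*(y + 5)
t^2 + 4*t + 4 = (t + 2)^2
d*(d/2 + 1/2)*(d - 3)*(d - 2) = d^4/2 - 2*d^3 + d^2/2 + 3*d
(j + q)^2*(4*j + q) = 4*j^3 + 9*j^2*q + 6*j*q^2 + q^3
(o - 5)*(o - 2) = o^2 - 7*o + 10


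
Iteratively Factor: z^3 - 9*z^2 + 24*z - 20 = (z - 5)*(z^2 - 4*z + 4) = (z - 5)*(z - 2)*(z - 2)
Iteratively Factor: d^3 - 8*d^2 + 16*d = (d)*(d^2 - 8*d + 16) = d*(d - 4)*(d - 4)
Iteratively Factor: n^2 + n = (n)*(n + 1)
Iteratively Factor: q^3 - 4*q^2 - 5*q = (q + 1)*(q^2 - 5*q) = q*(q + 1)*(q - 5)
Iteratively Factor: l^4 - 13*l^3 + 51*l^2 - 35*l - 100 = (l + 1)*(l^3 - 14*l^2 + 65*l - 100) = (l - 5)*(l + 1)*(l^2 - 9*l + 20) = (l - 5)*(l - 4)*(l + 1)*(l - 5)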